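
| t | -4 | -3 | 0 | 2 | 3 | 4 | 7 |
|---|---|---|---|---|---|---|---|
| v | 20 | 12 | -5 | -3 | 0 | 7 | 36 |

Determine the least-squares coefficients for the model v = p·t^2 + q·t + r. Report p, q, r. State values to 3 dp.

AᵀA·[p, q, r]ᵀ = Aᵀv reads: 3091·p + 351·q + 103·r = 2292;  351·p + 103·q + 9·r = 158;  103·p + 9·q + 7·r = 67.
Inverting the 3×3 Gram matrix, [p, q, r]ᵀ = [72599/67386, -200993/112310, -670526/168465]ᵀ.

p = 1.077, q = -1.790, r = -3.980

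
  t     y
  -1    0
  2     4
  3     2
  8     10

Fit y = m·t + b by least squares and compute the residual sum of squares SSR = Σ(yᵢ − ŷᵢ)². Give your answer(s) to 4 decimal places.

With design matrix X, XᵀX = [[78, 12]; [12, 4]] and Xᵀy = [94, 16]ᵀ.
det = 78·4 − 12² = 168.
m = (94·4 − 12·16)/168 = 23/21; b = (78·16 − 12·94)/168 = 5/7.
Residuals: 8/21, 23/21, -2, 11/21; SSR = 118/21.

SSR = 5.6190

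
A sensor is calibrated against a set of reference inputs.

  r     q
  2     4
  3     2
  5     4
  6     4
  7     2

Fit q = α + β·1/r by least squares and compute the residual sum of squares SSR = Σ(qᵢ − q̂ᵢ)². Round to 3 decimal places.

SSR = 4.632

The normal equations are: 5·α + (47/35)·β = 16;  (47/35)·α + (9907/22050)·β = 464/105.
(Σ1 = 5, Σ1/r = 47/35, Σ1/r·1/r = 9907/22050, Σq = 16, Σ1/r·q = 464/105.)
Determinant 5·(9907/22050) − (47/35)² = 9773/22050.
α = (16·(9907/22050) − (47/35)·(464/105))/(9773/22050) = 27664/9773; β = (5·(464/105) − (47/35)·16)/(9773/22050) = 13440/9773.
Residuals: 4708/9773, -12598/9773, 8740/9773, 9188/9773, -10038/9773; SSR = 45272/9773.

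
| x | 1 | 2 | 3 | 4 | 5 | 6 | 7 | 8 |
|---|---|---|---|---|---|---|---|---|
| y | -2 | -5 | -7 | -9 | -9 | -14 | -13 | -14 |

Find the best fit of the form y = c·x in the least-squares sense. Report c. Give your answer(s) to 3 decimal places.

The normal equations are: 204·c = -401.
(Σx·x = 204, Σx·y = -401.)
c = (-401)/204 = -1.96569.

c = -1.966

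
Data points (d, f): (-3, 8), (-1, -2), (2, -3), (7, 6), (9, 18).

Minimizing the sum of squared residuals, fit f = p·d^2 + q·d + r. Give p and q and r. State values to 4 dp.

Normal-equation sums: Σd^2·d^2 = 9060, Σd^2·d = 1052, Σd^2 = 144, Σd·d = 144, Σd = 14, Σ1 = 5.
For Mᵀf: Σd^2·f = 1810, Σd·f = 176, Σf = 27.
Normal equations: [[9060, 1052, 144]; [1052, 144, 14]; [144, 14, 5]]·[p, q, r]ᵀ = [1810, 176, 27]ᵀ.
Solving the 3×3 system (Gaussian elimination) gives p = 2691/5870, q = -5518/2935, r = -7451/2935.

p = 0.4584, q = -1.8801, r = -2.5387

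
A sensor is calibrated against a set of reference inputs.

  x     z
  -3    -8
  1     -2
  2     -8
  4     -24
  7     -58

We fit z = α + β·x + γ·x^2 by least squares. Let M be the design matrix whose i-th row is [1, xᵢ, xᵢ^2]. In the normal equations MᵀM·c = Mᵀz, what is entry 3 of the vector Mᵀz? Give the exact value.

Entry 3 ↔ basis x^2, so (Mᵀz)_{3} = Σᵢ (x^2)·zᵢ = (9)·(-8) + (1)·(-2) + (4)·(-8) + (16)·(-24) + (49)·(-58) = -3332.

-3332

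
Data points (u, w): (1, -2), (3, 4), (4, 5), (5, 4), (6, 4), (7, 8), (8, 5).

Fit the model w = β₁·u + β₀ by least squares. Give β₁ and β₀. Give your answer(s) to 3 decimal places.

β₁ = 0.975, β₀ = -0.738

The normal equations are: 200·β₁ + 34·β₀ = 170;  34·β₁ + 7·β₀ = 28.
(Σu·u = 200, Σu = 34, Σ1 = 7, Σu·w = 170, Σw = 28.)
Eliminating β₀: 7·(row 1) − 34·(row 2) gives 244·β₁ = 7·170 − 34·28 = 238, so β₁ = 119/122.
Then β₀ = (28 − 34·(119/122))/7 = -45/61.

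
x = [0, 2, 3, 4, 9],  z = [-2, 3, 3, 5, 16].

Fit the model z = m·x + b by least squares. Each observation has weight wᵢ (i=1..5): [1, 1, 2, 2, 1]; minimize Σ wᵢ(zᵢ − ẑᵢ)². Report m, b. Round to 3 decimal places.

Sums needed: Σwᵢ·x·x = 135, Σwᵢ·x = 25, Σwᵢ·1 = 7.
For MᵀWz: Σwᵢ·x·z = 208, Σwᵢ·z = 33.
Eliminating b: 7·(row 1) − 25·(row 2) gives 320·m = 7·208 − 25·33 = 631, so m = 631/320.
Then b = (33 − 25·(631/320))/7 = -149/64.

m = 1.972, b = -2.328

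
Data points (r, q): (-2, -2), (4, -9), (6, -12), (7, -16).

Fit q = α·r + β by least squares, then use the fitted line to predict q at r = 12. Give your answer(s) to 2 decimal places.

q̂ = -21.55

From the data, Σr·r = 105, Σr = 15, Σ1 = 4.
And Σr·q = -216, Σq = -39.
So MᵀM·[α, β]ᵀ = Mᵀq: [[105, 15]; [15, 4]]·[α, β]ᵀ = [-216, -39]ᵀ.
Determinant 105·4 − 15² = 195.
α = ((-216)·4 − 15·(-39))/195 = -93/65; β = (105·(-39) − 15·(-216))/195 = -57/13.
At r = 12: q̂ = (-93/65)·(12) + (-57/13)·(1) = -1401/65.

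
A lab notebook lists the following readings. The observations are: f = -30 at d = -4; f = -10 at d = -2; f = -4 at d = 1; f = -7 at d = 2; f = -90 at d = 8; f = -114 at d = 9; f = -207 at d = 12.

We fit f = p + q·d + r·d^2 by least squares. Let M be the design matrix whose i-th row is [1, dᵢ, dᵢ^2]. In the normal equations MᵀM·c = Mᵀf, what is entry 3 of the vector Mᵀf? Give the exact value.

Entry 3 ↔ basis d^2, so (Mᵀf)_{3} = Σᵢ (d^2)·fᵢ = (16)·(-30) + (4)·(-10) + (1)·(-4) + (4)·(-7) + (64)·(-90) + (81)·(-114) + (144)·(-207) = -45354.

-45354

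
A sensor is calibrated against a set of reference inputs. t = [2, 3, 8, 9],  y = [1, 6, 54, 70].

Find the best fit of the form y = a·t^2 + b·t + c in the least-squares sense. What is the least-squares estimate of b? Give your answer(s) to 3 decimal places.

b = -0.313

Entries of XᵀX: Σt^2·t^2 = 10754, Σt^2·t = 1276, Σt^2 = 158, Σt·t = 158, Σt = 22, Σ1 = 4.
For Xᵀy: Σt^2·y = 9184, Σt·y = 1082, Σy = 131.
Inverting the 3×3 Gram matrix, [a, b, c]ᵀ = [11/12, -139/444, -257/148]ᵀ.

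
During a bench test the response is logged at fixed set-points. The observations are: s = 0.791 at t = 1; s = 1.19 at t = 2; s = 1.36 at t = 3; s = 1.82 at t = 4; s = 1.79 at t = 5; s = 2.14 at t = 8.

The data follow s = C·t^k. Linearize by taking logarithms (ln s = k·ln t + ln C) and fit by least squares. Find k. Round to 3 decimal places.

k = 0.489

Taking logs, ln s = k·ln t + ln C, so regress ln s on ln t.
Σln t = 6.8669, Σ(ln t)² = 10.5236, Σln s = 2.1888, Σln t·ln s = 3.8076.
Equations: 10.5236·k + 6.8669·ln C = 3.8076;  6.8669·k + 6·ln C = 2.1888.
Solving (det = 15.9867): k = 0.48886, ln C = -0.19468.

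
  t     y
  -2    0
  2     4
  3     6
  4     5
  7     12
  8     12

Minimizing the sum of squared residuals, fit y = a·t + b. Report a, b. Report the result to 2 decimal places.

a = 1.27, b = 1.84

Forming AᵀA = [[146, 22]; [22, 6]] and Aᵀy = [226, 39]ᵀ gives AᵀA·[a, b]ᵀ = Aᵀy.
Eliminating b: 6·(row 1) − 22·(row 2) gives 392·a = 6·226 − 22·39 = 498, so a = 249/196.
Then b = (39 − 22·(249/196))/6 = 361/196.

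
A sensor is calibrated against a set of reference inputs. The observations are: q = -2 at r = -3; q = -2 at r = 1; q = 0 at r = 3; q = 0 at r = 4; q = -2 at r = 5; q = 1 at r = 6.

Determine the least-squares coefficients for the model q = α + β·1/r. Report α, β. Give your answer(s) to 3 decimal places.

α = -0.769, β = -0.239

Compute the Gram sums: Σ1 = 6, Σ1/r = 97/60, Σ1/r·1/r = 541/400.
Right-hand side: Σq = -5, Σ1/r·q = -47/30.
AᵀA·[α, β]ᵀ = Aᵀq becomes [[6, 97/60]; [97/60, 541/400]]·[α, β]ᵀ = [-5, -47/30]ᵀ.
Δ = 6·(541/400) − (97/60)² = 3961/720.
α = ((-5)·(541/400) − (97/60)·(-47/30))/(3961/720) = -15227/19805; β = (6·(-47/30) − (97/60)·(-5))/(3961/720) = -948/3961.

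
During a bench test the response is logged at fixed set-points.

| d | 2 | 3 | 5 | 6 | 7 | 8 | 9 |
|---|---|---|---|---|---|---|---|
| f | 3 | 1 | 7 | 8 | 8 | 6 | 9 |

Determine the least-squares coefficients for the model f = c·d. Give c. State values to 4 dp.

c = 1.0336

Sums needed: Σd·d = 268.
Right-hand side: Σd·f = 277.
c = 277/268 = 1.03358.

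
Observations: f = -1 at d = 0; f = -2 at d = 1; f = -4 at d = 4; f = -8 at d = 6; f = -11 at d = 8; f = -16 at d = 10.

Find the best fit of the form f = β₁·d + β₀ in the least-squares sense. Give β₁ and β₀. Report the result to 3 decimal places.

β₁ = -1.445, β₀ = -0.017

Setting ∂/∂β₁ … = 0 gives: 217·β₁ + 29·β₀ = -314;  29·β₁ + 6·β₀ = -42.
(Σd·d = 217, Σd = 29, Σ1 = 6, Σd·f = -314, Σf = -42.)
Eliminating β₀: 6·(row 1) − 29·(row 2) gives 461·β₁ = 6·(-314) − 29·(-42) = -666, so β₁ = -666/461.
Then β₀ = ((-42) − 29·(-666/461))/6 = -8/461.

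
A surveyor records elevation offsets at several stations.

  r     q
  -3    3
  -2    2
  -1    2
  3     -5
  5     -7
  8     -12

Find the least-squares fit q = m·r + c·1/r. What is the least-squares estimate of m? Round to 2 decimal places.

Entries of XᵀX: Σr·r = 112, Σr·1/r = 6, Σ1/r·1/r = 22001/14400.
Moment sums: Σr·q = -161, Σ1/r·q = -257/30.
Normal equations: [[112, 6]; [6, 22001/14400]]·[m, c]ᵀ = [-161, -257/30]ᵀ.
Determinant 112·(22001/14400) − 6² = 121607/900.
m = ((-161)·(22001/14400) − 6·(-257/30))/(121607/900) = -2802001/1945712; c = (112·(-257/30) − 6·(-161))/(121607/900) = 5880/121607.

m = -1.44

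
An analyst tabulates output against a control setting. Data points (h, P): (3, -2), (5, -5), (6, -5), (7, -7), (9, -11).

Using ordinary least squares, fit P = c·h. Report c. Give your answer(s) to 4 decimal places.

c = -1.0450

Entries of MᵀM: Σh·h = 200.
Moment sums: Σh·P = -209.
Normal equations: [[200]]·[c]ᵀ = [-209]ᵀ.
Hence c = -209 / 200 ≈ -1.045.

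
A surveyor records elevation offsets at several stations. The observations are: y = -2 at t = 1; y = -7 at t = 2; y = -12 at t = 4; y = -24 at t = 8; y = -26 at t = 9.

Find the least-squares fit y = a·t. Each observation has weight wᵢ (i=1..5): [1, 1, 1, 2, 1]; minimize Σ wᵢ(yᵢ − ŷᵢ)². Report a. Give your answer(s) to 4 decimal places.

Setting ∂/∂a … = 0 gives: 230·a = -682.
a = (-682)/230 = -2.96522.

a = -2.9652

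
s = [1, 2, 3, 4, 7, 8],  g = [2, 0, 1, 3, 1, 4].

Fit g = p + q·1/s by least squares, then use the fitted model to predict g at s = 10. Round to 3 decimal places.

ĝ = 2.150

The normal equations are: 6·p + (395/168)·q = 11;  (395/168)·p + (41197/28224)·q = 313/84.
(Σ1 = 6, Σ1/s = 395/168, Σ1/s·1/s = 41197/28224, Σg = 11, Σ1/s·g = 313/84.)
Eliminating q: (41197/28224)·(row 1) − (395/168)·(row 2) gives (91157/28224)·p = (41197/28224)·11 − (395/168)·(313/84) = 205897/28224, so p = 205897/91157.
Then q = ((313/84) − (395/168)·(205897/91157))/(41197/28224) = -98952/91157.
At s = 10: ĝ = (205897/91157)·(1) + (-98952/91157)·(1/10) = 980009/455785.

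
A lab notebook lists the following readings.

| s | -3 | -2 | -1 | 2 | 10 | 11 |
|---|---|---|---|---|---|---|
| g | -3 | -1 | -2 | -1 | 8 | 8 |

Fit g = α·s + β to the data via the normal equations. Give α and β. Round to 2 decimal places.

α = 0.80, β = -0.78

Forming AᵀA = [[239, 17]; [17, 6]] and Aᵀg = [179, 9]ᵀ gives AᵀA·[α, β]ᵀ = Aᵀg.
det = 239·6 − 17² = 1145.
α = (179·6 − 17·9)/1145 = 921/1145; β = (239·9 − 17·179)/1145 = -892/1145.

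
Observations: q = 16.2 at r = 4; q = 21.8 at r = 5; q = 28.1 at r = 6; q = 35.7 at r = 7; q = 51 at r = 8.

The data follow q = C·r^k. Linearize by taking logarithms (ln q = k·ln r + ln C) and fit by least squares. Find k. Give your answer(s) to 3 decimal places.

Let Y = ln q. Fitting Y = k·ln r + ln C by least squares:
AᵀA = [[15.8331, 8.8128]; [8.8128, 5]], rhs = [29.9308, 16.7097]ᵀ  (here Σln r = 8.8128, Σ(ln r)² = 15.8331, Σln q = 16.7097, Σln r·ln q = 29.9308).
Δ = 15.8331·5 − (8.8128)² = 1.4995; k = (29.9308·5 − 8.8128·16.7097)/1.4995 = 1.59674, ln C = (15.8331·16.7097 − 8.8128·29.9308)/1.4995 = 0.52757.

k = 1.597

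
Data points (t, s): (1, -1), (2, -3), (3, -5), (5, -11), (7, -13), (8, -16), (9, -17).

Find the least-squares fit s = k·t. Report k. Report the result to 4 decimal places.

From the data, Σt·t = 233.
And Σt·s = -449.
So AᵀA·[k]ᵀ = Aᵀs: [[233]]·[k]ᵀ = [-449]ᵀ.
Hence k = -449 / 233 ≈ -1.92704.

k = -1.9270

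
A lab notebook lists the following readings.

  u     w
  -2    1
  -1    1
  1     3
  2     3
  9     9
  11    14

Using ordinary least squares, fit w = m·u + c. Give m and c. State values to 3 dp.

m = 0.947, c = 2.009

Setting ∂/∂m … = 0 gives: 212·m + 20·c = 241;  20·m + 6·c = 31.
(Σu·u = 212, Σu = 20, Σ1 = 6, Σu·w = 241, Σw = 31.)
Δ = 212·6 − 20² = 872.
m = (241·6 − 20·31)/872 = 413/436; c = (212·31 − 20·241)/872 = 219/109.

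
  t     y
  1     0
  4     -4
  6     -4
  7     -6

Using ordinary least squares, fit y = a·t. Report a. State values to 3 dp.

Compute the Gram sums: Σt·t = 102.
And Σt·y = -82.
MᵀM·[a]ᵀ = Mᵀy becomes [[102]]·[a]ᵀ = [-82]ᵀ.
a = (-82)/102 = -0.803922.

a = -0.804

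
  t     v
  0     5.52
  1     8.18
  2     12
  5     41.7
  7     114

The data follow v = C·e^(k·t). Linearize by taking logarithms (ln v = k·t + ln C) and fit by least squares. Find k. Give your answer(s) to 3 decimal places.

Taking logs, ln v = k·t + ln C, so regress ln v on t.
Sums: Σt = 15.0000, Σ(t)² = 79.0000, Σln v = 14.7617, Σt·ln v = 58.8774.
Normal system: [[79.0000, 15.0000]; [15.0000, 5]]·[k, ln C]ᵀ = [58.8774, 14.7617]ᵀ.
Slope k = (n·Σt·ln v − Σt·Σln v)/(n·Σ(t)² − (Σt)²) = (5·58.8774 − 15.0000·14.7617)/170.0000 = 0.42919; ln C = (Σln v − k·Σt)/n = 1.66477.

k = 0.429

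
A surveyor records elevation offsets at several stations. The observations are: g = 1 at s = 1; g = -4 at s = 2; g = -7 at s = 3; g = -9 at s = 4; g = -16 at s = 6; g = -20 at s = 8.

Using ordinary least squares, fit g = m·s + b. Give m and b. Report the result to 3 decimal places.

m = -2.941, b = 2.598

The normal system AᵀA·[m, b]ᵀ = Aᵀg is [[130, 24]; [24, 6]]·[m, b]ᵀ = [-320, -55]ᵀ.
det = 130·6 − 24² = 204.
m = ((-320)·6 − 24·(-55))/204 = -50/17; b = (130·(-55) − 24·(-320))/204 = 265/102.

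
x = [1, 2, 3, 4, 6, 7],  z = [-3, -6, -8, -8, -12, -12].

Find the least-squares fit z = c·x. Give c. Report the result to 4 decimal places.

Forming AᵀA = [[115]] and Aᵀz = [-227]ᵀ gives AᵀA·[c]ᵀ = Aᵀz.
c = (-227)/115 = -1.97391.

c = -1.9739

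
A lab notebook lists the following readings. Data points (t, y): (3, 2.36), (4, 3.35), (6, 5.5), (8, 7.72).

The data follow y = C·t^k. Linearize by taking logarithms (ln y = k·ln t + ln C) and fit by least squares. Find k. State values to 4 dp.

Taking logs, ln y = k·ln t + ln C, so regress ln y on ln t.
Sums: Σln t = 6.3561, Σ(ln t)² = 10.6632, Σln y = 5.8162, Σln t·ln y = 9.9238.
Normal system: [[10.6632, 6.3561]; [6.3561, 4]]·[k, ln C]ᵀ = [9.9238, 5.8162]ᵀ.
Solving (det = 2.2529): k = 1.21043, ln C = -0.46935.

k = 1.2104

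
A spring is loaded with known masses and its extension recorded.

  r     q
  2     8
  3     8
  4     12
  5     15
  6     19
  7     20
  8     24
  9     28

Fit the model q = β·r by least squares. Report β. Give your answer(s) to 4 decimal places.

Entries of MᵀM: Σr·r = 284.
Right-hand side: Σr·q = 861.
β = 861/284 = 3.03169.

β = 3.0317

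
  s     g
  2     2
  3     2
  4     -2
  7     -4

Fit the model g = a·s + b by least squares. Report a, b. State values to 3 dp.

a = -1.286, b = 4.643

Compute the Gram sums: Σs·s = 78, Σs = 16, Σ1 = 4.
And Σs·g = -26, Σg = -2.
Normal equations: [[78, 16]; [16, 4]]·[a, b]ᵀ = [-26, -2]ᵀ.
Eliminating b: 4·(row 1) − 16·(row 2) gives 56·a = 4·(-26) − 16·(-2) = -72, so a = -9/7.
Then b = ((-2) − 16·(-9/7))/4 = 65/14.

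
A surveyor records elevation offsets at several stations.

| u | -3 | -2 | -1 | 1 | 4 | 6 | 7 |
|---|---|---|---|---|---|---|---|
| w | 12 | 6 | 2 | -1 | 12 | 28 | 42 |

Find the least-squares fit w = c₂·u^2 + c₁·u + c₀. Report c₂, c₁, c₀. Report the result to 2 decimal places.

c₂ = 1.02, c₁ = -1.15, c₀ = -0.44

The normal system XᵀX·[c₂, c₁, c₀]ᵀ = Xᵀw is [[4052, 588, 116]; [588, 116, 12]; [116, 12, 7]]·[c₂, c₁, c₀]ᵀ = [3391, 459, 101]ᵀ.
Row-reducing yields c₂ = 46059/45328, c₁ = -52041/45328, c₀ = -1252/2833.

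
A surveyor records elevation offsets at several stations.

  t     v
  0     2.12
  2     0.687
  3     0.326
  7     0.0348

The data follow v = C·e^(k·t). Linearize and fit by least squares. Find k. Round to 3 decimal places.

With ln vᵢ as the transformed response and tᵢ as the regressor:
Sums: Σt = 12.0000, Σ(t)² = 62.0000, Σln v = -4.1030, Σt·ln v = -27.6204.
Normal system: [[62.0000, 12.0000]; [12.0000, 4]]·[k, ln C]ᵀ = [-27.6204, -4.1030]ᵀ.
Δ = 62.0000·4 − (12.0000)² = 104.0000; k = (-27.6204·4 − 12.0000·-4.1030)/104.0000 = -0.58890, ln C = (62.0000·-4.1030 − 12.0000·-27.6204)/104.0000 = 0.74095.

k = -0.589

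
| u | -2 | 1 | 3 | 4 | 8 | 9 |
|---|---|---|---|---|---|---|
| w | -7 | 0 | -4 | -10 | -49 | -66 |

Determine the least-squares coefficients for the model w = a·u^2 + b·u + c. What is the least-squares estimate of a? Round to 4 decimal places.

Sums needed: Σu^2·u^2 = 11011, Σu^2·u = 1325, Σu^2 = 175, Σu·u = 175, Σu = 23, Σ1 = 6.
And Σu^2·w = -8706, Σu·w = -1024, Σw = -136.
Normal equations: [[11011, 1325, 175]; [1325, 175, 23]; [175, 23, 6]]·[a, b, c]ᵀ = [-8706, -1024, -136]ᵀ.
Inverting the 3×3 Gram matrix, [a, b, c]ᵀ = [-5279/5424, 8371/5424, -177/904]ᵀ.

a = -0.9733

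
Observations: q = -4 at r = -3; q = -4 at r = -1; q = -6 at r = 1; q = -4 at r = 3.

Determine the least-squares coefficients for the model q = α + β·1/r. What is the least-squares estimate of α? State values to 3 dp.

Compute the Gram sums: Σ1 = 4, Σ1/r = 0, Σ1/r·1/r = 20/9.
For Mᵀq: Σq = -18, Σ1/r·q = -2.
So MᵀM·[α, β]ᵀ = Mᵀq: [[4, 0]; [0, 20/9]]·[α, β]ᵀ = [-18, -2]ᵀ.
Eliminating β: (20/9)·(row 1) − 0·(row 2) gives (80/9)·α = (20/9)·(-18) − 0·(-2) = -40, so α = -9/2.
Then β = ((-2) − 0·(-9/2))/(20/9) = -9/10.

α = -4.500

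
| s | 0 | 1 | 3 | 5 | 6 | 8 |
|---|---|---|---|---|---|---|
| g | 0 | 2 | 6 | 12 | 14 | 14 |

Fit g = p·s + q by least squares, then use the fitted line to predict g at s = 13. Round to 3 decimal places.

Forming AᵀA = [[135, 23]; [23, 6]] and Aᵀg = [276, 48]ᵀ gives AᵀA·[p, q]ᵀ = Aᵀg.
Eliminating q: 6·(row 1) − 23·(row 2) gives 281·p = 6·276 − 23·48 = 552, so p = 552/281.
Then q = (48 − 23·(552/281))/6 = 132/281.
At s = 13: ĝ = (552/281)·(13) + (132/281)·(1) = 7308/281.

ĝ = 26.007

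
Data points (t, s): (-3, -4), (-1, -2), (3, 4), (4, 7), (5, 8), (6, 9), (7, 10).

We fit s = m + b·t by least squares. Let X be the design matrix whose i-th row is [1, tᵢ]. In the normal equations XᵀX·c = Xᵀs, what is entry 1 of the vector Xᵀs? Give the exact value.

32

Entry 1 ↔ basis 1, so (Xᵀs)_{1} = Σᵢ sᵢ = (1)·(-4) + (1)·(-2) + (1)·(4) + (1)·(7) + (1)·(8) + (1)·(9) + (1)·(10) = 32.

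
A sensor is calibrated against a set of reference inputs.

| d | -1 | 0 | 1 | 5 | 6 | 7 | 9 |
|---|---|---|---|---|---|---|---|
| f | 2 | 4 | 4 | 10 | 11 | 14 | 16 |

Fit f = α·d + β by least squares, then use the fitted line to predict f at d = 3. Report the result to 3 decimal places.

Compute the Gram sums: Σd·d = 193, Σd = 27, Σ1 = 7.
Moment sums: Σd·f = 360, Σf = 61.
Eliminating β: 7·(row 1) − 27·(row 2) gives 622·α = 7·360 − 27·61 = 873, so α = 873/622.
Then β = (61 − 27·(873/622))/7 = 2053/622.
At d = 3: f̂ = (873/622)·(3) + (2053/622)·(1) = 2336/311.

f̂ = 7.511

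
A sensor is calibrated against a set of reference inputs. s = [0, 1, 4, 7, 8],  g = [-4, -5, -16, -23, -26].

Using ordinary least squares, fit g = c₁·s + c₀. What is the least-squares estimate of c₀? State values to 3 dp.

c₀ = -3.440

The normal system MᵀM·[c₁, c₀]ᵀ = Mᵀg is [[130, 20]; [20, 5]]·[c₁, c₀]ᵀ = [-438, -74]ᵀ.
det = 130·5 − 20² = 250.
c₁ = ((-438)·5 − 20·(-74))/250 = -71/25; c₀ = (130·(-74) − 20·(-438))/250 = -86/25.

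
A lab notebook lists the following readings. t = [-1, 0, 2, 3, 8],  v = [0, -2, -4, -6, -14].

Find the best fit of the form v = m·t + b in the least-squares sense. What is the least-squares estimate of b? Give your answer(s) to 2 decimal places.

XᵀX·[m, b]ᵀ = Xᵀv reads: 78·m + 12·b = -138;  12·m + 5·b = -26.
Determinant 78·5 − 12² = 246.
m = ((-138)·5 − 12·(-26))/246 = -63/41; b = (78·(-26) − 12·(-138))/246 = -62/41.

b = -1.51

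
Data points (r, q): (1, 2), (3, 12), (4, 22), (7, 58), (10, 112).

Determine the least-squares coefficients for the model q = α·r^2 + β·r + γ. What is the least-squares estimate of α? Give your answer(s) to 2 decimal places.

From the data, Σr^2·r^2 = 12739, Σr^2·r = 1435, Σr^2 = 175, Σr·r = 175, Σr = 25, Σ1 = 5.
For Aᵀq: Σr^2·q = 14504, Σr·q = 1652, Σq = 206.
Inverting the 3×3 Gram matrix, [α, β, γ]ᵀ = [91/95, 813/475, -84/95]ᵀ.

α = 0.96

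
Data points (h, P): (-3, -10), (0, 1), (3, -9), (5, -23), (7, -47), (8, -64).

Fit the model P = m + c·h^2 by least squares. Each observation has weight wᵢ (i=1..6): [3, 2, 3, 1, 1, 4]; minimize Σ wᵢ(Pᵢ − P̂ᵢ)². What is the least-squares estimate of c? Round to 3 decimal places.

Entries of XᵀWX: Σwᵢ·1 = 14, Σwᵢ·h^2 = 384, Σwᵢ·h^2·h^2 = 19896.
Moment sums: Σwᵢ·P = -381, Σwᵢ·h^2·P = -19775.
So XᵀWX·[m, c]ᵀ = XᵀWP: [[14, 384]; [384, 19896]]·[m, c]ᵀ = [-381, -19775]ᵀ.
Determinant 14·19896 − 384² = 131088.
m = ((-381)·19896 − 384·(-19775))/131088 = 551/5462; c = (14·(-19775) − 384·(-381))/131088 = -65273/65544.

c = -0.996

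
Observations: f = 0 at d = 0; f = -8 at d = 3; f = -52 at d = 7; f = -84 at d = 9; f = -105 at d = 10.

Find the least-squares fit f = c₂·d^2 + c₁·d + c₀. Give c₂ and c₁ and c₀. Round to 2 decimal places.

Sums needed: Σd^2·d^2 = 19043, Σd^2·d = 2099, Σd^2 = 239, Σd·d = 239, Σd = 29, Σ1 = 5.
And Σd^2·f = -19924, Σd·f = -2194, Σf = -249.
Normal equations: [[19043, 2099, 239]; [2099, 239, 29]; [239, 29, 5]]·[c₂, c₁, c₀]ᵀ = [-19924, -2194, -249]ᵀ.
Solving the 3×3 system (Gaussian elimination) gives c₂ = -27905/26106, c₁ = 4469/26106, c₀ = 1310/4351.

c₂ = -1.07, c₁ = 0.17, c₀ = 0.30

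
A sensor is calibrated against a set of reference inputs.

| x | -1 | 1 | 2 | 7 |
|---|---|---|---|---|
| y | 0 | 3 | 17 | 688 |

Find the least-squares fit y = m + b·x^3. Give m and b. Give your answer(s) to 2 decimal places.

m = 1.33, b = 2.00

The normal system MᵀM·[m, b]ᵀ = Mᵀy is [[4, 351]; [351, 117715]]·[m, b]ᵀ = [708, 236123]ᵀ.
Eliminating b: 117715·(row 1) − 351·(row 2) gives 347659·m = 117715·708 − 351·236123 = 463047, so m = 35619/26743.
Then b = (236123 − 351·(35619/26743))/117715 = 695984/347659.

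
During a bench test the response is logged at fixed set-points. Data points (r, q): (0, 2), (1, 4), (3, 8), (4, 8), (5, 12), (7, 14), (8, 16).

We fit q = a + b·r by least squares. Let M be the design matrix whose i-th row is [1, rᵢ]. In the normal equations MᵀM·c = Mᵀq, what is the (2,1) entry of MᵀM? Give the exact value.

28

Row 2 ↔ basis r, column 1 ↔ basis 1, so (MᵀM)_{2,1} = Σᵢ r = (0)·(1) + (1)·(1) + (3)·(1) + (4)·(1) + (5)·(1) + (7)·(1) + (8)·(1) = 28.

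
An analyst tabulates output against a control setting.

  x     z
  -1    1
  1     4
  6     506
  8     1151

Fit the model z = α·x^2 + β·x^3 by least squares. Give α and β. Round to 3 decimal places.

Entries of MᵀM: Σx^2·x^2 = 5394, Σx^2·x^3 = 40544, Σx^3·x^3 = 308802.
Moment sums: Σx^2·z = 91885, Σx^3·z = 698611.
MᵀM·[α, β]ᵀ = Mᵀz becomes [[5394, 40544]; [40544, 308802]]·[α, β]ᵀ = [91885, 698611]ᵀ.
det = 5394·308802 − 40544² = 21862052.
α = (91885·308802 − 40544·698611)/21862052 = 24893693/10931026; β = (5394·698611 − 40544·91885)/21862052 = 21461147/10931026.

α = 2.277, β = 1.963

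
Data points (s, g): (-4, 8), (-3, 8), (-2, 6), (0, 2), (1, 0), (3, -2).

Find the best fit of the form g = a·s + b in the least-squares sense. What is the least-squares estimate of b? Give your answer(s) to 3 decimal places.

The normal equations are: 39·a + (-5)·b = -74;  (-5)·a + 6·b = 22.
det = 39·6 − (-5)² = 209.
a = ((-74)·6 − (-5)·22)/209 = -334/209; b = (39·22 − (-5)·(-74))/209 = 488/209.

b = 2.335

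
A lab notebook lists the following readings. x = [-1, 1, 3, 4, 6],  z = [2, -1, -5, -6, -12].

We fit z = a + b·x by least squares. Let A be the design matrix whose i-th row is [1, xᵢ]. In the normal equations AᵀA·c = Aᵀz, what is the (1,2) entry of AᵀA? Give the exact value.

Row 1 ↔ basis 1, column 2 ↔ basis x, so (AᵀA)_{1,2} = Σᵢ x = (1)·(-1) + (1)·(1) + (1)·(3) + (1)·(4) + (1)·(6) = 13.

13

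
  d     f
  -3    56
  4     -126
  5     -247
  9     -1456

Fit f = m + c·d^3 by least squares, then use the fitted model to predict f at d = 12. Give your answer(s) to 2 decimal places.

f̂ = -3454.17

Normal-equation sums: Σ1 = 4, Σd^3 = 891, Σd^3·d^3 = 551891.
For Aᵀf: Σf = -1773, Σd^3·f = -1101875.
Normal equations: [[4, 891]; [891, 551891]]·[m, c]ᵀ = [-1773, -1101875]ᵀ.
Eliminating c: 551891·(row 1) − 891·(row 2) gives 1413683·m = 551891·(-1773) − 891·(-1101875) = 3267882, so m = 3267882/1413683.
Then c = ((-1101875) − 891·(3267882/1413683))/551891 = -2827757/1413683.
At d = 12: f̂ = (3267882/1413683)·(1) + (-2827757/1413683)·(1728) = -4883096214/1413683.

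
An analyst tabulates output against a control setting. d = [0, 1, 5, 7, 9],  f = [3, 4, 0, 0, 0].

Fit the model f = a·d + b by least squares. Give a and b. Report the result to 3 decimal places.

a = -0.453, b = 3.392

Compute the Gram sums: Σd·d = 156, Σd = 22, Σ1 = 5.
And Σd·f = 4, Σf = 7.
So AᵀA·[a, b]ᵀ = Aᵀf: [[156, 22]; [22, 5]]·[a, b]ᵀ = [4, 7]ᵀ.
Eliminating b: 5·(row 1) − 22·(row 2) gives 296·a = 5·4 − 22·7 = -134, so a = -67/148.
Then b = (7 − 22·(-67/148))/5 = 251/74.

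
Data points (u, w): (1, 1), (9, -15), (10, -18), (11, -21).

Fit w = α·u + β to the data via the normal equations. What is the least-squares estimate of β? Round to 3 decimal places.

β = 3.331

From the data, Σu·u = 303, Σu = 31, Σ1 = 4.
For Xᵀw: Σu·w = -545, Σw = -53.
Δ = 303·4 − 31² = 251.
α = ((-545)·4 − 31·(-53))/251 = -537/251; β = (303·(-53) − 31·(-545))/251 = 836/251.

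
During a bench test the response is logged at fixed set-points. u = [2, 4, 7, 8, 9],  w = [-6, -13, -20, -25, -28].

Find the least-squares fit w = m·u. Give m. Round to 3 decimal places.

m = -3.065

Normal-equation sums: Σu·u = 214.
Right-hand side: Σu·w = -656.
So XᵀX·[m]ᵀ = Xᵀw: [[214]]·[m]ᵀ = [-656]ᵀ.
Hence m = -656 / 214 ≈ -3.06542.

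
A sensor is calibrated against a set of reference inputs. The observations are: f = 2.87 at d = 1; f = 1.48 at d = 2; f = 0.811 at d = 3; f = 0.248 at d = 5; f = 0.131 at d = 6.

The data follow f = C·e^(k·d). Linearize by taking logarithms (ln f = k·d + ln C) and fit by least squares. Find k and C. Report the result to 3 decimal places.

With ln fᵢ as the transformed response and dᵢ as the regressor:
Σd = 17.0000, Σ(d)² = 75.0000, Σln f = -2.1900, Σd·ln f = -17.9570.
Equations: 75.0000·k + 17.0000·ln C = -17.9570;  17.0000·k + 5·ln C = -2.1900.
Δ = 75.0000·5 − (17.0000)² = 86.0000; k = (-17.9570·5 − 17.0000·-2.1900)/86.0000 = -0.61110, ln C = (75.0000·-2.1900 − 17.0000·-17.9570)/86.0000 = 1.63975, so C = exp(1.63975) = 5.15388.

k = -0.611, C = 5.154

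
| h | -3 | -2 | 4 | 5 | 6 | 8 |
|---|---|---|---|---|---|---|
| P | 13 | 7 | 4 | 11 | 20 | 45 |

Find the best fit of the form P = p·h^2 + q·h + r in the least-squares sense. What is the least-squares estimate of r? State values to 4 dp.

r = -2.9880

The normal equations are: 6370·p + 882·q + 154·r = 4084;  882·p + 154·q + 18·r = 498;  154·p + 18·q + 6·r = 100.
Row-reducing yields p = 5143/4900, q = -8499/3500, r = -747/250.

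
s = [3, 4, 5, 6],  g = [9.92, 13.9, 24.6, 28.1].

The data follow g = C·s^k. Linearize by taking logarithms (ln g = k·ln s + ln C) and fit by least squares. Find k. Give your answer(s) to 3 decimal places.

Linearized form: ln g = k·ln s + ln C. From the 4 transformed points,
Σln s = 5.8861, Σ(ln s)² = 8.9295, Σln g = 11.4650, Σln s·ln g = 17.3009.
Equations: 8.9295·k + 5.8861·ln C = 17.3009;  5.8861·k + 4·ln C = 11.4650.
Solving (det = 1.0716): k = 1.60483, ln C = 0.50469.

k = 1.605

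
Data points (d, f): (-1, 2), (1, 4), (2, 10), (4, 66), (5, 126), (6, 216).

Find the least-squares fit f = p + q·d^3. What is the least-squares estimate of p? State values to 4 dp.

p = 2.7173

Normal-equation sums: Σ1 = 6, Σd^3 = 413, Σd^3·d^3 = 66443.
Right-hand side: Σf = 424, Σd^3·f = 66712.
Normal equations: [[6, 413]; [413, 66443]]·[p, q]ᵀ = [424, 66712]ᵀ.
Eliminating q: 66443·(row 1) − 413·(row 2) gives 228089·p = 66443·424 − 413·66712 = 619776, so p = 619776/228089.
Then q = (66712 − 413·(619776/228089))/66443 = 225160/228089.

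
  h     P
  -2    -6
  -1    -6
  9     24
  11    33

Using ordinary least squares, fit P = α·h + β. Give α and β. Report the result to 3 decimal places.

Sums needed: Σh·h = 207, Σh = 17, Σ1 = 4.
And Σh·P = 597, ΣP = 45.
Normal equations: [[207, 17]; [17, 4]]·[α, β]ᵀ = [597, 45]ᵀ.
det = 207·4 − 17² = 539.
α = (597·4 − 17·45)/539 = 1623/539; β = (207·45 − 17·597)/539 = -834/539.

α = 3.011, β = -1.547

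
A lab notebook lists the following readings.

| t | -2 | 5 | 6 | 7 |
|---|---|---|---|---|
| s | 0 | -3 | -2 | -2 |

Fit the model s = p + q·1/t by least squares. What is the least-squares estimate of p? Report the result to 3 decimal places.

From the data, Σ1 = 4, Σ1/t = 1/105, Σ1/t·1/t = 7457/22050.
For Xᵀs: Σs = -7, Σ1/t·s = -128/105.
So XᵀX·[p, q]ᵀ = Xᵀs: [[4, 1/105]; [1/105, 7457/22050]]·[p, q]ᵀ = [-7, -128/105]ᵀ.
Determinant 4·(7457/22050) − (1/105)² = 1657/1225.
p = ((-7)·(7457/22050) − (1/105)·(-128/105))/(1657/1225) = -51943/29826; q = (4·(-128/105) − (1/105)·(-7))/(1657/1225) = -17675/4971.

p = -1.742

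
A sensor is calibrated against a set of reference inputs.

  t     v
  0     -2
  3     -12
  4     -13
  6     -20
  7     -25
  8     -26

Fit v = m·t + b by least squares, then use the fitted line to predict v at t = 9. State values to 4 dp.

v̂ = -29.7000

With design matrix M, MᵀM = [[174, 28]; [28, 6]] and Mᵀv = [-591, -98]ᵀ.
Determinant 174·6 − 28² = 260.
m = ((-591)·6 − 28·(-98))/260 = -401/130; b = (174·(-98) − 28·(-591))/260 = -126/65.
At t = 9: v̂ = (-401/130)·(9) + (-126/65)·(1) = -297/10.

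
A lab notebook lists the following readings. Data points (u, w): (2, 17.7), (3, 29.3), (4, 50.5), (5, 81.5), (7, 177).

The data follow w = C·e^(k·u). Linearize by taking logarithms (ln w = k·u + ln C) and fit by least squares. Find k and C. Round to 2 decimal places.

Taking logs, ln w = k·u + ln C, so regress ln w on u.
Σu = 21.0000, Σ(u)² = 103.0000, Σln w = 19.7499, Σu·ln w = 89.8038.
Equations: 103.0000·k + 21.0000·ln C = 89.8038;  21.0000·k + 5·ln C = 19.7499.
Solving (det = 74.0000): k = 0.46313, ln C = 2.00482, so C = exp(2.00482) = 7.42475.

k = 0.46, C = 7.42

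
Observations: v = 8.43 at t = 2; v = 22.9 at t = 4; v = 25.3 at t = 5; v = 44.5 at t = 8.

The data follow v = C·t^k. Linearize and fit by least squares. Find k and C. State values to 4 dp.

Let Y = ln v. Fitting Y = k·ln t + ln C by least squares:
Σln t = 5.7683, Σ(ln t)² = 9.3166, Σln v = 12.2892, Σln t·ln v = 18.9106.
Normal system: [[9.3166, 5.7683]; [5.7683, 4]]·[k, ln C]ᵀ = [18.9106, 12.2892]ᵀ.
Δ = 9.3166·4 − (5.7683)² = 3.9930; k = (18.9106·4 − 5.7683·12.2892)/3.9930 = 1.19063, ln C = (9.3166·12.2892 − 5.7683·18.9106)/3.9930 = 1.35532, so C = exp(1.35532) = 3.87799.

k = 1.1906, C = 3.8780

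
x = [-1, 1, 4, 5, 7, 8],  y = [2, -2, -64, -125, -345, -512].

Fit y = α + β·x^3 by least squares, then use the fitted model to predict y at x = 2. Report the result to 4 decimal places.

The normal system MᵀM·[α, β]ᵀ = Mᵀy is [[6, 1044]; [1044, 399516]]·[α, β]ᵀ = [-1046, -400204]ᵀ.
Eliminating β: 399516·(row 1) − 1044·(row 2) gives 1307160·α = 399516·(-1046) − 1044·(-400204) = -80760, so α = -673/10893.
Then β = ((-400204) − 1044·(-673/10893))/399516 = -10910/10893.
At x = 2: ŷ = (-673/10893)·(1) + (-10910/10893)·(8) = -87953/10893.

ŷ = -8.0743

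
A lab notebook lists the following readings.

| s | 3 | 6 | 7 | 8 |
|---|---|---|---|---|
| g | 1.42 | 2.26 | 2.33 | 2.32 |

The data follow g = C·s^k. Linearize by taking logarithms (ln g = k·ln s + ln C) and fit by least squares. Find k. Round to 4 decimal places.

k = 0.5405

Linearized form: ln g = k·ln s + ln C. From the 4 transformed points,
Over the data: Σln s = 6.9157, Σ(ln s)² = 12.5280, Σln g = 2.8535, Σln s·ln g = 5.2421.
Normal system: [[12.5280, 6.9157]; [6.9157, 4]]·[k, ln C]ᵀ = [5.2421, 2.8535]ᵀ.
Δ = 12.5280·4 − (6.9157)² = 2.2847; k = (5.2421·4 − 6.9157·2.8535)/2.2847 = 0.54048, ln C = (12.5280·2.8535 − 6.9157·5.2421)/2.2847 = -0.22109.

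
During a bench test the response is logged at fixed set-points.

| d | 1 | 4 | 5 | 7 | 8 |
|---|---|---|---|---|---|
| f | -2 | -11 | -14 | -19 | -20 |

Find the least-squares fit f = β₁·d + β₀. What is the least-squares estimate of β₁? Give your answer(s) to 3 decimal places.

The normal equations are: 155·β₁ + 25·β₀ = -409;  25·β₁ + 5·β₀ = -66.
det = 155·5 − 25² = 150.
β₁ = ((-409)·5 − 25·(-66))/150 = -79/30; β₀ = (155·(-66) − 25·(-409))/150 = -1/30.

β₁ = -2.633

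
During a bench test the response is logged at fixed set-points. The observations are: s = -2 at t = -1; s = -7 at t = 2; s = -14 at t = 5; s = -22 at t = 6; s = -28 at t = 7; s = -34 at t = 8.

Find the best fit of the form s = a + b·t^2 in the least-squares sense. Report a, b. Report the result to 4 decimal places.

Sums needed: Σ1 = 6, Σt^2 = 179, Σt^2·t^2 = 8435.
For Xᵀs: Σs = -107, Σt^2·s = -4720.
So XᵀX·[a, b]ᵀ = Xᵀs: [[6, 179]; [179, 8435]]·[a, b]ᵀ = [-107, -4720]ᵀ.
det = 6·8435 − 179² = 18569.
a = ((-107)·8435 − 179·(-4720))/18569 = -57665/18569; b = (6·(-4720) − 179·(-107))/18569 = -9167/18569.

a = -3.1054, b = -0.4937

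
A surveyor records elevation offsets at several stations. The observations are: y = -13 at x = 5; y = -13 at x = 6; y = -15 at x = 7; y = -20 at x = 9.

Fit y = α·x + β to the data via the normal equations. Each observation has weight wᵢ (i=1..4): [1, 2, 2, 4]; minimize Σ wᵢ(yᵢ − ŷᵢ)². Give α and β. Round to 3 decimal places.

α = -2.066, β = -1.176

The normal system MᵀWM·[α, β]ᵀ = MᵀWy is [[519, 67]; [67, 9]]·[α, β]ᵀ = [-1151, -149]ᵀ.
Eliminating β: 9·(row 1) − 67·(row 2) gives 182·α = 9·(-1151) − 67·(-149) = -376, so α = -188/91.
Then β = ((-149) − 67·(-188/91))/9 = -107/91.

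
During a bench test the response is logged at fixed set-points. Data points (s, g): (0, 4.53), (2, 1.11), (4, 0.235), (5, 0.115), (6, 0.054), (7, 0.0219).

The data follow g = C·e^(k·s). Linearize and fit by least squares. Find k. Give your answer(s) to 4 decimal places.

Taking logs, ln g = k·s + ln C, so regress ln g on s.
XᵀX = [[130.0000, 24.0000]; [24.0000, 6]], rhs = [-60.6596, -8.7360]ᵀ  (here Σs = 24.0000, Σ(s)² = 130.0000, Σln g = -8.7360, Σs·ln g = -60.6596).
Solving (det = 204.0000): k = -0.75635, ln C = 1.56939.

k = -0.7563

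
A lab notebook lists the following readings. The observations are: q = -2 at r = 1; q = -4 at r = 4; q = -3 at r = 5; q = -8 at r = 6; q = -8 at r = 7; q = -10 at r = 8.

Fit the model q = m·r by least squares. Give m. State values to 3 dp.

Entries of XᵀX: Σr·r = 191.
And Σr·q = -217.
Hence m = -217 / 191 ≈ -1.13613.

m = -1.136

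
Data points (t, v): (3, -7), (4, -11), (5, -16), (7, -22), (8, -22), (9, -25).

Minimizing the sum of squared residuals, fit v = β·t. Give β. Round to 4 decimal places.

The normal system AᵀA·[β]ᵀ = Aᵀv is [[244]]·[β]ᵀ = [-700]ᵀ.
Hence β = -700 / 244 ≈ -2.86885.

β = -2.8689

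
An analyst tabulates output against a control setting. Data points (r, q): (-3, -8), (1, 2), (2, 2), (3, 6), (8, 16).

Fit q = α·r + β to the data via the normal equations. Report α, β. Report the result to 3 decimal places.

α = 2.172, β = -1.178

Sums needed: Σr·r = 87, Σr = 11, Σ1 = 5.
And Σr·q = 176, Σq = 18.
Determinant 87·5 − 11² = 314.
α = (176·5 − 11·18)/314 = 341/157; β = (87·18 − 11·176)/314 = -185/157.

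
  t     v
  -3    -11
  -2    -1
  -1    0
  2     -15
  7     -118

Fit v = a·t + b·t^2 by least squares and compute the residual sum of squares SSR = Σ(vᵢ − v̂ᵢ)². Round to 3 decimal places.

SSR = 6.227

Setting ∂/∂a … = 0 gives: 67·a + 315·b = -821;  315·a + 2515·b = -5945.
(Σt·t = 67, Σt·t^2 = 315, Σt^2·t^2 = 2515, Σt·v = -821, Σt^2·v = -5945.)
det = 67·2515 − 315² = 69280.
a = ((-821)·2515 − 315·(-5945))/69280 = -9607/3464; b = (67·(-5945) − 315·(-821))/69280 = -6985/3464.
Residuals: -1015/866, 2631/1732, -1311/1732, -2403/1732, 381/1732; SSR = 5393/866.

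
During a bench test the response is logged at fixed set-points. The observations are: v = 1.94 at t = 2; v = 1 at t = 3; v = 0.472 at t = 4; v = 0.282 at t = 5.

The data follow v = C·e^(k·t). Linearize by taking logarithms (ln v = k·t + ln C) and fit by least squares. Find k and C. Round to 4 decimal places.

Let Y = ln v. Fitting Y = k·t + ln C by least squares:
Σt = 14.0000, Σ(t)² = 54.0000, Σln v = -1.3539, Σt·ln v = -8.0070.
Equations: 54.0000·k + 14.0000·ln C = -8.0070;  14.0000·k + 4·ln C = -1.3539.
Solving (det = 20.0000): k = -0.65364, ln C = 1.94925, so C = exp(1.94925) = 7.02342.

k = -0.6536, C = 7.0234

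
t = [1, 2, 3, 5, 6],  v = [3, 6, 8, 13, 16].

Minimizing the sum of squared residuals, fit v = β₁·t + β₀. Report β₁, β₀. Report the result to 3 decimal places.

AᵀA·[β₁, β₀]ᵀ = Aᵀv reads: 75·β₁ + 17·β₀ = 200;  17·β₁ + 5·β₀ = 46.
Eliminating β₀: 5·(row 1) − 17·(row 2) gives 86·β₁ = 5·200 − 17·46 = 218, so β₁ = 109/43.
Then β₀ = (46 − 17·(109/43))/5 = 25/43.

β₁ = 2.535, β₀ = 0.581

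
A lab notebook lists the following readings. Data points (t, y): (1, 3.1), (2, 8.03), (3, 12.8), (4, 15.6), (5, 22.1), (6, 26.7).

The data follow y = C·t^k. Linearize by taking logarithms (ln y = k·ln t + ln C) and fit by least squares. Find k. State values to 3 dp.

Linearized form: ln y = k·ln t + ln C. From the 6 transformed points,
Σln t = 6.5793, Σ(ln t)² = 9.4099, Σln y = 14.8915, Σln t·ln y = 18.9208.
Equations: 9.4099·k + 6.5793·ln C = 18.9208;  6.5793·k + 6·ln C = 14.8915.
Solving (det = 13.1729): k = 1.18042, ln C = 1.18754.

k = 1.180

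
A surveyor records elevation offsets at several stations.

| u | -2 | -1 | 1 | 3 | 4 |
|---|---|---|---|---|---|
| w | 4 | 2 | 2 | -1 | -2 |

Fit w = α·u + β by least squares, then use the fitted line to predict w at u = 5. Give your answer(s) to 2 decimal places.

ŵ = -2.69

Normal-equation sums: Σu·u = 31, Σu = 5, Σ1 = 5.
Right-hand side: Σu·w = -19, Σw = 5.
AᵀA·[α, β]ᵀ = Aᵀw becomes [[31, 5]; [5, 5]]·[α, β]ᵀ = [-19, 5]ᵀ.
Δ = 31·5 − 5² = 130.
α = ((-19)·5 − 5·5)/130 = -12/13; β = (31·5 − 5·(-19))/130 = 25/13.
At u = 5: ŵ = (-12/13)·(5) + (25/13)·(1) = -35/13.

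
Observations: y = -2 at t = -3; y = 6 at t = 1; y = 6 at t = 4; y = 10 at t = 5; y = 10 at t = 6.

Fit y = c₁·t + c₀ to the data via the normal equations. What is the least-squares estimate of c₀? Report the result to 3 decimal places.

The normal system AᵀA·[c₁, c₀]ᵀ = Aᵀy is [[87, 13]; [13, 5]]·[c₁, c₀]ᵀ = [146, 30]ᵀ.
Determinant 87·5 − 13² = 266.
c₁ = (146·5 − 13·30)/266 = 170/133; c₀ = (87·30 − 13·146)/266 = 356/133.

c₀ = 2.677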